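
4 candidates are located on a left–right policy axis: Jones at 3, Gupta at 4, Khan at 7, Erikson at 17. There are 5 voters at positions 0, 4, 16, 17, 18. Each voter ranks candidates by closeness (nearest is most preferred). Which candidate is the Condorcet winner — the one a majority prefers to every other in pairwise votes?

With single-peaked preferences on a line, the Condorcet winner is the candidate closest to the median voter.
The median voter (position 16) is closest to Erikson at 17.
Check: Erikson vs Jones — voters closer to Erikson: 3 of 5.

Erikson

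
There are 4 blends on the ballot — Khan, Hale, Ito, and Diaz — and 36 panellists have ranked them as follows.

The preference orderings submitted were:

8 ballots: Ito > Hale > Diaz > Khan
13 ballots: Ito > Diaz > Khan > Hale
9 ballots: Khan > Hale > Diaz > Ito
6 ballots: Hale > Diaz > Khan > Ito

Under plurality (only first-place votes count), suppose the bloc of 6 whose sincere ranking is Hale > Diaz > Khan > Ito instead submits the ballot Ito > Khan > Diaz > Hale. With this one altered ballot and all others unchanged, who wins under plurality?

First-place totals with the altered ballot: Khan 9, Hale 0, Ito 27, Diaz 0.
The winner is unchanged: still Ito.

Ito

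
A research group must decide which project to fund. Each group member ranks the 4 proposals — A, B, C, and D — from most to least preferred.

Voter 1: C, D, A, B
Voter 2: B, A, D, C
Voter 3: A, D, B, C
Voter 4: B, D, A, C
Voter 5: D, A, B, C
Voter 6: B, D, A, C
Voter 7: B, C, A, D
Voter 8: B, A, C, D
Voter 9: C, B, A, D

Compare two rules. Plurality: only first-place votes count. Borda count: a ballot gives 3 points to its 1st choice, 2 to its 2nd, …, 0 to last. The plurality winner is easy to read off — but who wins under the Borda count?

B

Plurality first-place counts: A 1, B 5, C 2, D 1 → B.
Borda totals: A 14, B 19, C 9, D 12 → B.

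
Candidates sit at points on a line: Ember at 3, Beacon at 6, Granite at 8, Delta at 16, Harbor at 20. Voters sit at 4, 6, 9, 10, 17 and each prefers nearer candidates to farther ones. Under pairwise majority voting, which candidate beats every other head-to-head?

Granite

With single-peaked preferences on a line, the Condorcet winner is the candidate closest to the median voter.
The median voter (position 9) is closest to Granite at 8.
Check: Granite vs Ember — voters closer to Granite: 4 of 5.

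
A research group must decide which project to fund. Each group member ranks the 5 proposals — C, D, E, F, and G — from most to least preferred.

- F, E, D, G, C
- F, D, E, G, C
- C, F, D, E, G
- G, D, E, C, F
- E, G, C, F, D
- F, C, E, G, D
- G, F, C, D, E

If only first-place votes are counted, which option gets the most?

First-place vote totals:
  C: 1
  D: 0
  E: 1
  F: 3
  G: 2
F has the most first-place votes.

F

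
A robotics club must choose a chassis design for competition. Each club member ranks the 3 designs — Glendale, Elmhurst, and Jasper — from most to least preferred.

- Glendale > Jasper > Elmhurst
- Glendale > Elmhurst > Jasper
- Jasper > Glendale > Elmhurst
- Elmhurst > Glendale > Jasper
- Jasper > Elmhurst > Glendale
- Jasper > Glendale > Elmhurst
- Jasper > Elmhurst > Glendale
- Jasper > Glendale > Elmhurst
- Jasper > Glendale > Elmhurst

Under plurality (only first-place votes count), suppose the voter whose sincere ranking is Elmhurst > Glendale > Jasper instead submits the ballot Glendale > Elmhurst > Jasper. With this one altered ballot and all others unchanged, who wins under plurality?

Jasper

First-place totals with the altered ballot: Glendale 3, Elmhurst 0, Jasper 6.
The winner is unchanged: still Jasper.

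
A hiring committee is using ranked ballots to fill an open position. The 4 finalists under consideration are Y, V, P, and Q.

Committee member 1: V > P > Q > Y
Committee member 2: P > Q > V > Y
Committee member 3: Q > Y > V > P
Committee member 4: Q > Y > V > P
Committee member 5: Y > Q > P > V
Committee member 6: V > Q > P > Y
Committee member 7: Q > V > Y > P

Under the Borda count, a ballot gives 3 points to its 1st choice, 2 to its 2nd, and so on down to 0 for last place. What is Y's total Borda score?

Borda scores:
  Y: 0 + 0 + 2 + 2 + 3 + 0 + 1 = 8
  V: 3 + 1 + 1 + 1 + 0 + 3 + 2 = 11
  P: 2 + 3 + 0 + 0 + 1 + 1 + 0 = 7
  Q: 1 + 2 + 3 + 3 + 2 + 2 + 3 = 16

8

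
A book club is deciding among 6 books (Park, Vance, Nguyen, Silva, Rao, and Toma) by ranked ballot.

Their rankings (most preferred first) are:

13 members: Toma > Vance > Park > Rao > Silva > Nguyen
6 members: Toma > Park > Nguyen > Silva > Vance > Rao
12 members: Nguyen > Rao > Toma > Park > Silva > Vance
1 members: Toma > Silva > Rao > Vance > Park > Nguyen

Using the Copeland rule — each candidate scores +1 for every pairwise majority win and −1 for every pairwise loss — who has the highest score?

Pairwise results:
  Park vs Vance: Park wins 18–14.
  Park vs Nguyen: Park wins 20–12.
  Park vs Silva: Park wins 31–1.
  Park vs Rao: Park wins 19–13.
  Park vs Toma: Toma wins 32–0.
  Vance vs Nguyen: Nguyen wins 18–14.
  Vance vs Silva: Silva wins 19–13.
  Vance vs Rao: Vance wins 19–13.
  Vance vs Toma: Toma wins 32–0.
  Nguyen vs Silva: Nguyen wins 18–14.
  Nguyen vs Rao: Nguyen wins 18–14.
  Nguyen vs Toma: Toma wins 20–12.
  Silva vs Rao: Rao wins 25–7.
  Silva vs Toma: Toma wins 32–0.
  Rao vs Toma: Toma wins 20–12.
Copeland scores (wins − losses):
  Park: 4 − 1 = 3
  Vance: 1 − 4 = -3
  Nguyen: 3 − 2 = 1
  Silva: 1 − 4 = -3
  Rao: 1 − 4 = -3
  Toma: 5 − 0 = 5
Toma has the best Copeland score.

Toma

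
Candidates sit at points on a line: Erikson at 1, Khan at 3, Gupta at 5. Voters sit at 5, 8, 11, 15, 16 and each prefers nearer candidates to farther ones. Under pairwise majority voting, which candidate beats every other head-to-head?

Gupta

With single-peaked preferences on a line, the Condorcet winner is the candidate closest to the median voter.
The median voter (position 11) is closest to Gupta at 5.
Check: Gupta vs Khan — voters closer to Gupta: 5 of 5.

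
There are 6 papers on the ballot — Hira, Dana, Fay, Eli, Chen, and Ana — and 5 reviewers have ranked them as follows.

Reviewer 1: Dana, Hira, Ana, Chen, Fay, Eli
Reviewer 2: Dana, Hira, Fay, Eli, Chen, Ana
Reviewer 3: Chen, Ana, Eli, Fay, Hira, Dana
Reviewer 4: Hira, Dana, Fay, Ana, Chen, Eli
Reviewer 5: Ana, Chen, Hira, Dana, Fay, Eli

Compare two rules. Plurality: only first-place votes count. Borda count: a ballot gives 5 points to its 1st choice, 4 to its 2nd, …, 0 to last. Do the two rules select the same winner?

Plurality first-place counts: Hira 1, Dana 2, Fay 0, Eli 0, Chen 1, Ana 1 → Dana.
Borda totals: Hira 17, Dana 16, Fay 10, Eli 5, Chen 13, Ana 14 → Hira.
The two rules disagree: plurality picks Dana, Borda picks Hira.

No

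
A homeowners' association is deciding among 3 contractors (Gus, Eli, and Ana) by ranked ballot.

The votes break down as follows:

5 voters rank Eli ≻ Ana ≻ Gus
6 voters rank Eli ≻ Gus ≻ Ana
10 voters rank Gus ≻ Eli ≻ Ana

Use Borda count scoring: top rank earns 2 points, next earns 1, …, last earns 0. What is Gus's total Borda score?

Borda scores:
  Gus: 5·0 + 6·1 + 10·2 = 26
  Eli: 5·2 + 6·2 + 10·1 = 32
  Ana: 5·1 + 6·0 + 10·0 = 5

26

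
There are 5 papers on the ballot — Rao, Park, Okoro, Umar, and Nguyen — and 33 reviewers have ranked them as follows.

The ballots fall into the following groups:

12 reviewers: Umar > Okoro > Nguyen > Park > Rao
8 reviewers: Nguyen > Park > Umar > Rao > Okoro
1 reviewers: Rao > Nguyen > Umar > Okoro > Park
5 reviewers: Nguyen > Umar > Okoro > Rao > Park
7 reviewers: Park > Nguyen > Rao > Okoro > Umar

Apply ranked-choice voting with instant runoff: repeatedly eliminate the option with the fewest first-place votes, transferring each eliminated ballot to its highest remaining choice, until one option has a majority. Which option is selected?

Nguyen

Round 1: Nguyen 13, Umar 12, Park 7, Rao 1, Okoro 0. Okoro has the fewest and is eliminated.
Round 2: Nguyen 13, Umar 12, Park 7, Rao 1. Rao has the fewest and is eliminated.
Round 3: Nguyen 14, Umar 12, Park 7. Park has the fewest and is eliminated.
Round 4: Nguyen 21, Umar 12. Nguyen has a majority.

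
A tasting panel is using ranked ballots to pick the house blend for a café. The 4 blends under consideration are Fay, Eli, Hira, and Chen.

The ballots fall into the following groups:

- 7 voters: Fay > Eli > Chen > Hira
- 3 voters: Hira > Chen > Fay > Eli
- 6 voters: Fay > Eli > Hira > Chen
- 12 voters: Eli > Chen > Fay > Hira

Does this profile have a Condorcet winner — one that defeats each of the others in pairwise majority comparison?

No

Head-to-head results (28 voters total):
Fay vs Eli: Fay wins 16–12.
Fay vs Hira: Fay wins 25–3.
Fay vs Chen: Chen wins 15–13.
Eli vs Hira: Eli wins 25–3.
Eli vs Chen: Eli wins 25–3.
Hira vs Chen: Chen wins 19–9.
No candidate beats all others: Fay beats Eli beats Chen beats Fay, a majority cycle.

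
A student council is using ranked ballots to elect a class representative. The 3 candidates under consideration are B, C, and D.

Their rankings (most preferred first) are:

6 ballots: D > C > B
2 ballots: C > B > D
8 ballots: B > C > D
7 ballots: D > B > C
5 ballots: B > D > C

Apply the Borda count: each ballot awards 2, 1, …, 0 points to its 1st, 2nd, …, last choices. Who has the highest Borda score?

B

Borda scores:
  B: 6·0 + 2·1 + 8·2 + 7·1 + 5·2 = 35
  C: 6·1 + 2·2 + 8·1 + 7·0 + 5·0 = 18
  D: 6·2 + 2·0 + 8·0 + 7·2 + 5·1 = 31
B has the highest total.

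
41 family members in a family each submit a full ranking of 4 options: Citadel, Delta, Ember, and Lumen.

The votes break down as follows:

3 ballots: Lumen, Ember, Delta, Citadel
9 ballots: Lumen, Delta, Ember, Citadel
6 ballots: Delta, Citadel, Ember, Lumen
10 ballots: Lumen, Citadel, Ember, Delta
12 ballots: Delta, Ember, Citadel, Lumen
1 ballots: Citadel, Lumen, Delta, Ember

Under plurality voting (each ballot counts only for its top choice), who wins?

Lumen

First-place vote totals:
  Citadel: 1
  Delta: 18
  Ember: 0
  Lumen: 22
Lumen has the most first-place votes.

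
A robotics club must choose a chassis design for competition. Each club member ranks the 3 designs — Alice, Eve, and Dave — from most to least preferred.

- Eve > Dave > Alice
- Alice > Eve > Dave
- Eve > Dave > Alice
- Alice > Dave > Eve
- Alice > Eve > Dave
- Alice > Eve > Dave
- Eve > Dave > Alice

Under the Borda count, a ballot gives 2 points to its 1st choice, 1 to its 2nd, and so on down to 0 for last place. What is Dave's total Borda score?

Borda scores:
  Alice: 0 + 2 + 0 + 2 + 2 + 2 + 0 = 8
  Eve: 2 + 1 + 2 + 0 + 1 + 1 + 2 = 9
  Dave: 1 + 0 + 1 + 1 + 0 + 0 + 1 = 4

4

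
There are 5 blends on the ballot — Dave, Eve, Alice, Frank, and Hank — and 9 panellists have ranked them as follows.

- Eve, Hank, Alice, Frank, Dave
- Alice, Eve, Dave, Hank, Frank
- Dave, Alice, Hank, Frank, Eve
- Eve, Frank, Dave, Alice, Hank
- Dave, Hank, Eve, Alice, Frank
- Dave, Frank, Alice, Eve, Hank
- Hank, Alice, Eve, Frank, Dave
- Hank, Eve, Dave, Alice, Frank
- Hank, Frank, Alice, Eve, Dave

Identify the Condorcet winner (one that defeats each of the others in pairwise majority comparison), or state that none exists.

No Condorcet winner

Head-to-head results (9 voters total):
Dave vs Eve: Eve wins 6–3.
Dave vs Alice: Dave wins 5–4.
Dave vs Frank: Dave wins 5–4.
Dave vs Hank: Dave wins 5–4.
Eve vs Alice: Alice wins 5–4.
Eve vs Frank: Eve wins 6–3.
Eve vs Hank: Hank wins 5–4.
Alice vs Frank: Alice wins 6–3.
Alice vs Hank: Hank wins 5–4.
Frank vs Hank: Hank wins 7–2.
No candidate beats all others: Dave beats Alice beats Eve beats Dave, a majority cycle.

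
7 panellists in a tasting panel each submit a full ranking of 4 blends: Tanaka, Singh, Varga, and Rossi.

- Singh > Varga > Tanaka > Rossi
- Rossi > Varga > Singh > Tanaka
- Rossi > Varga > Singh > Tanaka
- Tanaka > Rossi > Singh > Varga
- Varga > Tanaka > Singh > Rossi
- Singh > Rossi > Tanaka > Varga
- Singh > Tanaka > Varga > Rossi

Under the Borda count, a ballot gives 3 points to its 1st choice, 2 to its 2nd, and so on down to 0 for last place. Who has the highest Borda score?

Borda scores:
  Tanaka: 1 + 0 + 0 + 3 + 2 + 1 + 2 = 9
  Singh: 3 + 1 + 1 + 1 + 1 + 3 + 3 = 13
  Varga: 2 + 2 + 2 + 0 + 3 + 0 + 1 = 10
  Rossi: 0 + 3 + 3 + 2 + 0 + 2 + 0 = 10
Singh has the highest total.

Singh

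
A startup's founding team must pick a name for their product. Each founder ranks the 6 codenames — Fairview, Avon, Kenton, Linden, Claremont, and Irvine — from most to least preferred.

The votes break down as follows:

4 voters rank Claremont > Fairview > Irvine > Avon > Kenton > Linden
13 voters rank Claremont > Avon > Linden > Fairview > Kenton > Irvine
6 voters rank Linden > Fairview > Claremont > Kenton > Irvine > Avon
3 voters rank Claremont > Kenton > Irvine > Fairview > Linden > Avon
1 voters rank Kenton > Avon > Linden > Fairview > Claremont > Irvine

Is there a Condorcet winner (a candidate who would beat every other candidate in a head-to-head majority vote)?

Yes

Head-to-head results (27 voters total):
Fairview vs Avon: Avon wins 14–13.
Fairview vs Kenton: Fairview wins 23–4.
Fairview vs Linden: Linden wins 20–7.
Fairview vs Claremont: Claremont wins 20–7.
Fairview vs Irvine: Fairview wins 24–3.
Avon vs Kenton: Avon wins 17–10.
Avon vs Linden: Avon wins 18–9.
Avon vs Claremont: Claremont wins 26–1.
Avon vs Irvine: Avon wins 14–13.
Kenton vs Linden: Linden wins 19–8.
Kenton vs Claremont: Claremont wins 26–1.
Kenton vs Irvine: Kenton wins 23–4.
Linden vs Claremont: Claremont wins 20–7.
Linden vs Irvine: Linden wins 20–7.
Claremont vs Irvine: Claremont wins 27–0.
Claremont beats each rival — Fairview (20–7), Avon (26–1), Kenton (26–1), Linden (20–7), Irvine (27–0) — so Claremont is the Condorcet winner.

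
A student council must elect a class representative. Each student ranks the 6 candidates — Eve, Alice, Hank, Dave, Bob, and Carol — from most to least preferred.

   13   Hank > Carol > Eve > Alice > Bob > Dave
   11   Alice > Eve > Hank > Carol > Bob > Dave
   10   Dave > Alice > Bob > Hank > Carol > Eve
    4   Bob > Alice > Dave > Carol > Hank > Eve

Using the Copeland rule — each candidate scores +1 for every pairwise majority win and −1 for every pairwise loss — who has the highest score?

Pairwise results:
  Eve vs Alice: Alice wins 25–13.
  Eve vs Hank: Hank wins 27–11.
  Eve vs Dave: Eve wins 24–14.
  Eve vs Bob: Eve wins 24–14.
  Eve vs Carol: Carol wins 27–11.
  Alice vs Hank: Alice wins 25–13.
  Alice vs Dave: Alice wins 28–10.
  Alice vs Bob: Alice wins 34–4.
  Alice vs Carol: Alice wins 25–13.
  Hank vs Dave: Hank wins 24–14.
  Hank vs Bob: Hank wins 24–14.
  Hank vs Carol: Hank wins 34–4.
  Dave vs Bob: Bob wins 28–10.
  Dave vs Carol: Carol wins 24–14.
  Bob vs Carol: Carol wins 24–14.
Copeland scores (wins − losses):
  Eve: 2 − 3 = -1
  Alice: 5 − 0 = 5
  Hank: 4 − 1 = 3
  Dave: 0 − 5 = -5
  Bob: 1 − 4 = -3
  Carol: 3 − 2 = 1
Alice has the best Copeland score.

Alice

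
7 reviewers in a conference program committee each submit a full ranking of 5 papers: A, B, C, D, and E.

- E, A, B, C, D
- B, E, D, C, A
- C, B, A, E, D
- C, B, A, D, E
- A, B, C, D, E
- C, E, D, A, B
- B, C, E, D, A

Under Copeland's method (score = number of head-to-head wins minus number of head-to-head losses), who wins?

B

Pairwise results:
  A vs B: B wins 4–3.
  A vs C: C wins 5–2.
  A vs D: A wins 4–3.
  A vs E: E wins 4–3.
  B vs C: B wins 4–3.
  B vs D: B wins 6–1.
  B vs E: B wins 5–2.
  C vs D: C wins 6–1.
  C vs E: C wins 5–2.
  D vs E: E wins 5–2.
Copeland scores (wins − losses):
  A: 1 − 3 = -2
  B: 4 − 0 = 4
  C: 3 − 1 = 2
  D: 0 − 4 = -4
  E: 2 − 2 = 0
B has the best Copeland score.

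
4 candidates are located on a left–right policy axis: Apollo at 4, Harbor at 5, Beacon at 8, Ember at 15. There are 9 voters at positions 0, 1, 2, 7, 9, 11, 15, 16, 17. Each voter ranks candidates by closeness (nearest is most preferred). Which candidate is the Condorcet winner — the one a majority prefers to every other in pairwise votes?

Beacon

With single-peaked preferences on a line, the Condorcet winner is the candidate closest to the median voter.
The median voter (position 9) is closest to Beacon at 8.
Check: Beacon vs Harbor — voters closer to Beacon: 6 of 9.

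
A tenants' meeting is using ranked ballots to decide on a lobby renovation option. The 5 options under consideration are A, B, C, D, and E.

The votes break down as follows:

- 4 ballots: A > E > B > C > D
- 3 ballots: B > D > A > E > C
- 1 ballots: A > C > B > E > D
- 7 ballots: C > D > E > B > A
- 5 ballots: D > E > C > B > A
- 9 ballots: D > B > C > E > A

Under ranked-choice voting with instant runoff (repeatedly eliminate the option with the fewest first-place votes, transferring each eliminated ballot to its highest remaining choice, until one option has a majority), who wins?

D

Round 1: D 14, C 7, A 5, B 3, E 0. E has the fewest and is eliminated.
Round 2: D 14, C 7, A 5, B 3. B has the fewest and is eliminated.
Round 3: D 17, C 7, A 5. D has a majority.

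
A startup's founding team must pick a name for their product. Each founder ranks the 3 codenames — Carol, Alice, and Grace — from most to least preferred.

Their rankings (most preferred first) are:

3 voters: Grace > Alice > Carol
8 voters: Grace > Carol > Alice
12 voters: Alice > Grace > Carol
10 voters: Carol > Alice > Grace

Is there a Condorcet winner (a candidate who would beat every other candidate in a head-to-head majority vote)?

No

Head-to-head results (33 voters total):
Carol vs Alice: Carol wins 18–15.
Carol vs Grace: Grace wins 23–10.
Alice vs Grace: Alice wins 22–11.
No candidate beats all others: Carol beats Alice beats Grace beats Carol, a majority cycle.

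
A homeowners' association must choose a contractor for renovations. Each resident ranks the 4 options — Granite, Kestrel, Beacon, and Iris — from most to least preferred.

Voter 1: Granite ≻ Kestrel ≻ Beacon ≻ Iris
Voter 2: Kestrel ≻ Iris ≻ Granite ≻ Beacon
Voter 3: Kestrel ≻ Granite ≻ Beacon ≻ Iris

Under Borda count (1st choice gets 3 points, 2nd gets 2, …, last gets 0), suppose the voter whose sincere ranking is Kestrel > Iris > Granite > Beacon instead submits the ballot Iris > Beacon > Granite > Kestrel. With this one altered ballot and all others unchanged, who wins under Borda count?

Borda totals with the altered ballot: Granite 6, Kestrel 5, Beacon 4, Iris 3.
The switch changes the winner from Kestrel to Granite.

Granite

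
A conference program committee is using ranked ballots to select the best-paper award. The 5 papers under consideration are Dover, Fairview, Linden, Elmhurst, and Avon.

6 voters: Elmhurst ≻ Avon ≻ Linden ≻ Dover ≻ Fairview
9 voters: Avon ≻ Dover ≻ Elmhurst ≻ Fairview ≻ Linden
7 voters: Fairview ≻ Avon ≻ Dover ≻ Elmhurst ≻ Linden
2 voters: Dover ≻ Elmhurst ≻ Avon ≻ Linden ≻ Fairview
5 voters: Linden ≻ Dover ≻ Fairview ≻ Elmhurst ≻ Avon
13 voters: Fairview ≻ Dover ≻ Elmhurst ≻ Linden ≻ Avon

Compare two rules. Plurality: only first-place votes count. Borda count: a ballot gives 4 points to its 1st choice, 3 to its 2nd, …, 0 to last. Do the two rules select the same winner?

No

Plurality first-place counts: Dover 2, Fairview 20, Linden 5, Elmhurst 6, Avon 9 → Fairview.
Borda totals: Dover 109, Fairview 99, Linden 47, Elmhurst 86, Avon 79 → Dover.
The two rules disagree: plurality picks Fairview, Borda picks Dover.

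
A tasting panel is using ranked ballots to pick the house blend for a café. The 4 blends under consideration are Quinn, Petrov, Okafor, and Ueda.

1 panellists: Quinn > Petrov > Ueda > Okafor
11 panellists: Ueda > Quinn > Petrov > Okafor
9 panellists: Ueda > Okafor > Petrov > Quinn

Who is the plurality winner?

First-place vote totals:
  Quinn: 1
  Petrov: 0
  Okafor: 0
  Ueda: 20
Ueda has the most first-place votes.

Ueda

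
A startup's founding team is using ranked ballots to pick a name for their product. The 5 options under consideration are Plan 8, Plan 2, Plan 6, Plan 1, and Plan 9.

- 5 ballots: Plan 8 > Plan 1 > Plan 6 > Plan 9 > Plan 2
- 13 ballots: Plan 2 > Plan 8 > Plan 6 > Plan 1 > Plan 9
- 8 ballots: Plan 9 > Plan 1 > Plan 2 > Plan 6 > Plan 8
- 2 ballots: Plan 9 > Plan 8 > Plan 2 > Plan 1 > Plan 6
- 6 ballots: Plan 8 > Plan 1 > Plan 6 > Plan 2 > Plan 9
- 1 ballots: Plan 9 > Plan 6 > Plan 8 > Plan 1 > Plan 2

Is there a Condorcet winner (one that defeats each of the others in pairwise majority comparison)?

Head-to-head results (35 voters total):
Plan 8 vs Plan 2: Plan 2 wins 21–14.
Plan 8 vs Plan 6: Plan 8 wins 26–9.
Plan 8 vs Plan 1: Plan 8 wins 27–8.
Plan 8 vs Plan 9: Plan 8 wins 24–11.
Plan 2 vs Plan 6: Plan 2 wins 23–12.
Plan 2 vs Plan 1: Plan 1 wins 20–15.
Plan 2 vs Plan 9: Plan 2 wins 19–16.
Plan 6 vs Plan 1: Plan 1 wins 21–14.
Plan 6 vs Plan 9: Plan 6 wins 24–11.
Plan 1 vs Plan 9: Plan 1 wins 24–11.
No candidate beats all others: Plan 8 beats Plan 1 beats Plan 2 beats Plan 8, a majority cycle.

No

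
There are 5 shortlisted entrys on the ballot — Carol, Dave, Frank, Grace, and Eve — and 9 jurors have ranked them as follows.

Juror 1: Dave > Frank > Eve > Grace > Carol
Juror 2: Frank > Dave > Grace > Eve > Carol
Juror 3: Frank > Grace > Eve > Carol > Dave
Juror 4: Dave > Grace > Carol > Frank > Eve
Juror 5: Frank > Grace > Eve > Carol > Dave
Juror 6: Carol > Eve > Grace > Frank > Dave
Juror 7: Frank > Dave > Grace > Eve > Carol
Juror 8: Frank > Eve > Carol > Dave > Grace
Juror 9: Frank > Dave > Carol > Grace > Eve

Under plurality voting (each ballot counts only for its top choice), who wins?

First-place vote totals:
  Carol: 1
  Dave: 2
  Frank: 6
  Grace: 0
  Eve: 0
Frank has the most first-place votes.

Frank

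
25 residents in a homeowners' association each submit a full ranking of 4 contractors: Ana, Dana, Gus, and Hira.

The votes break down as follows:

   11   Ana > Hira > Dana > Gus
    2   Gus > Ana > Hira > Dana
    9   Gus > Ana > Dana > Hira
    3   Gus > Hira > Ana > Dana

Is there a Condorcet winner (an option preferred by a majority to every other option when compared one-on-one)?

Yes

Head-to-head results (25 voters total):
Ana vs Dana: Ana wins 25–0.
Ana vs Gus: Gus wins 14–11.
Ana vs Hira: Ana wins 22–3.
Dana vs Gus: Gus wins 14–11.
Dana vs Hira: Hira wins 16–9.
Gus vs Hira: Gus wins 14–11.
Gus beats each rival — Ana (14–11), Dana (14–11), Hira (14–11) — so Gus is the Condorcet winner.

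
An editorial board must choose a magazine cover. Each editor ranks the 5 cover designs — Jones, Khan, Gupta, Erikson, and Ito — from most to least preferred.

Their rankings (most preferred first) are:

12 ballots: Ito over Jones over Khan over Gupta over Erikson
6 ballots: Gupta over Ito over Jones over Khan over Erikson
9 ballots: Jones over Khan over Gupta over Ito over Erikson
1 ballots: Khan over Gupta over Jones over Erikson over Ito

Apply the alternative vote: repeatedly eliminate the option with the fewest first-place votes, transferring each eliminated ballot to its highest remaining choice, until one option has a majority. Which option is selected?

Round 1: Ito 12, Jones 9, Gupta 6, Khan 1, Erikson 0. Erikson has the fewest and is eliminated.
Round 2: Ito 12, Jones 9, Gupta 6, Khan 1. Khan has the fewest and is eliminated.
Round 3: Ito 12, Jones 9, Gupta 7. Gupta has the fewest and is eliminated.
Round 4: Ito 18, Jones 10. Ito has a majority.

Ito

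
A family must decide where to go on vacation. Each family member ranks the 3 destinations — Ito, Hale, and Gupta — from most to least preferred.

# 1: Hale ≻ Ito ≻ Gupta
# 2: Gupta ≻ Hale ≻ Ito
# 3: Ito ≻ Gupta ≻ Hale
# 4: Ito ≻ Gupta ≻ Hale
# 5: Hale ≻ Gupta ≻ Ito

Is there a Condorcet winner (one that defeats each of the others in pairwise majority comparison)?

Head-to-head results (5 voters total):
Ito vs Hale: Hale wins 3–2.
Ito vs Gupta: Ito wins 3–2.
Hale vs Gupta: Gupta wins 3–2.
No candidate beats all others: Ito beats Gupta beats Hale beats Ito, a majority cycle.

No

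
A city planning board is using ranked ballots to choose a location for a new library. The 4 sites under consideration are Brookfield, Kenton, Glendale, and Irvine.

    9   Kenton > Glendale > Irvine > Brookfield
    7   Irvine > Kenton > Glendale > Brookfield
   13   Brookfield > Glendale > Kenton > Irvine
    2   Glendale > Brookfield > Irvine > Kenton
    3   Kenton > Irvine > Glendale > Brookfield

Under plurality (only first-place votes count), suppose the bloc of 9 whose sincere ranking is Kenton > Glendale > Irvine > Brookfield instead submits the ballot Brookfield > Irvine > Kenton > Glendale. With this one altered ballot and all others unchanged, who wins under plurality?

First-place totals with the altered ballot: Brookfield 22, Kenton 3, Glendale 2, Irvine 7.
The winner is unchanged: still Brookfield.

Brookfield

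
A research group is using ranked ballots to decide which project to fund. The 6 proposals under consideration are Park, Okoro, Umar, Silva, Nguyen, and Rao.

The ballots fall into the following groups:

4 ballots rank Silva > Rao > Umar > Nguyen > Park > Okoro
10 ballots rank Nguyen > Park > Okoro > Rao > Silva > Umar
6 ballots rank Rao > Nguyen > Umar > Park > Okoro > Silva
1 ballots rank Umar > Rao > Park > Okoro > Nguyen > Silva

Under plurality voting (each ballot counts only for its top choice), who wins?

Nguyen

First-place vote totals:
  Park: 0
  Okoro: 0
  Umar: 1
  Silva: 4
  Nguyen: 10
  Rao: 6
Nguyen has the most first-place votes.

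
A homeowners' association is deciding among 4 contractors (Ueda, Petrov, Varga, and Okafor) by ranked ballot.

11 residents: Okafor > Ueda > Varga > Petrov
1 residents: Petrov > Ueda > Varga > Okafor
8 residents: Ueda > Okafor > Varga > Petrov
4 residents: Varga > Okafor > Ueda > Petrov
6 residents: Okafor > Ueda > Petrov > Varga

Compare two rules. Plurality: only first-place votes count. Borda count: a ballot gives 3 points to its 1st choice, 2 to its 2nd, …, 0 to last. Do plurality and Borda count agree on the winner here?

Yes

Plurality first-place counts: Ueda 8, Petrov 1, Varga 4, Okafor 17 → Okafor.
Borda totals: Ueda 64, Petrov 9, Varga 32, Okafor 75 → Okafor.
The two rules agree on Okafor.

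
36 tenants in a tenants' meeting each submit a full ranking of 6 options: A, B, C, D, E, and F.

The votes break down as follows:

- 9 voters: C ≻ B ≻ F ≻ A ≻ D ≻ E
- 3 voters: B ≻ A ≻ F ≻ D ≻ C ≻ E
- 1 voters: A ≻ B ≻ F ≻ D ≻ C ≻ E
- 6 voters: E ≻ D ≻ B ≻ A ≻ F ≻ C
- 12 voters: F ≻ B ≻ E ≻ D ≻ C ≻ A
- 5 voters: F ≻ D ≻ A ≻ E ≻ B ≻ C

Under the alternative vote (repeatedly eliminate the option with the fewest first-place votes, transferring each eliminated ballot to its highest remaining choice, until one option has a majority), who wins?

F

Round 1: F 17, C 9, E 6, B 3, A 1, D 0. D has the fewest and is eliminated.
Round 2: F 17, C 9, E 6, B 3, A 1. A has the fewest and is eliminated.
Round 3: F 17, C 9, E 6, B 4. B has the fewest and is eliminated.
Round 4: F 21, C 9, E 6. F has a majority.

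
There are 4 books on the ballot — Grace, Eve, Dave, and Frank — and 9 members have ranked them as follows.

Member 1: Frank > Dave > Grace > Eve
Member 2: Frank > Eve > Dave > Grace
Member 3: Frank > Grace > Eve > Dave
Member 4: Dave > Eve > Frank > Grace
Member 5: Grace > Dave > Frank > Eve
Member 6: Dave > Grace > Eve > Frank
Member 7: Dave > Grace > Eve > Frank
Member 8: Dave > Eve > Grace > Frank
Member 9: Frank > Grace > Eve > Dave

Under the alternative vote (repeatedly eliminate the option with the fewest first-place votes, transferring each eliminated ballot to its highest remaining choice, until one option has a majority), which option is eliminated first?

Eve

Round 1: Dave 4, Frank 4, Grace 1, Eve 0. Eve has the fewest and is eliminated.
Round 2: Dave 4, Frank 4, Grace 1. Grace has the fewest and is eliminated.
Round 3: Dave 5, Frank 4. Dave has a majority.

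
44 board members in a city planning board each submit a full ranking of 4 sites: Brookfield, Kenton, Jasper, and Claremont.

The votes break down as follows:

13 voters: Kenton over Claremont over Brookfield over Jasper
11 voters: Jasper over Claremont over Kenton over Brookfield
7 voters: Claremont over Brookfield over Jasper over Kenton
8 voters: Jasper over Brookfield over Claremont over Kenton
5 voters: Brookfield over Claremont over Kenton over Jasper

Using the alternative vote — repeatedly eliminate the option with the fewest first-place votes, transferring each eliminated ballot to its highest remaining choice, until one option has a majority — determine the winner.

Round 1: Jasper 19, Kenton 13, Claremont 7, Brookfield 5. Brookfield has the fewest and is eliminated.
Round 2: Jasper 19, Kenton 13, Claremont 12. Claremont has the fewest and is eliminated.
Round 3: Jasper 26, Kenton 18. Jasper has a majority.

Jasper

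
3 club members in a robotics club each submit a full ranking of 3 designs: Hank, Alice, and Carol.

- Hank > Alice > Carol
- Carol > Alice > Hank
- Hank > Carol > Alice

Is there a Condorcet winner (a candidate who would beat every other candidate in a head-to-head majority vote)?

Head-to-head results (3 voters total):
Hank vs Alice: Hank wins 2–1.
Hank vs Carol: Hank wins 2–1.
Alice vs Carol: Carol wins 2–1.
Hank beats each rival — Alice (2–1), Carol (2–1) — so Hank is the Condorcet winner.

Yes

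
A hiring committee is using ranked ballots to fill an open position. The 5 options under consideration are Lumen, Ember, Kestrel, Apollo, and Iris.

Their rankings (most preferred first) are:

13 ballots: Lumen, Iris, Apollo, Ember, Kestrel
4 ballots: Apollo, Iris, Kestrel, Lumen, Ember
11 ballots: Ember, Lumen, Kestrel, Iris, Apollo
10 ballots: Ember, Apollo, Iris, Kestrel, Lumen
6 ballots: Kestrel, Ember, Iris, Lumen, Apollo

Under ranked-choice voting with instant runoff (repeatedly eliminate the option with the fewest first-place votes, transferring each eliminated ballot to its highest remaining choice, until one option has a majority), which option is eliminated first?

Round 1: Ember 21, Lumen 13, Kestrel 6, Apollo 4, Iris 0. Iris has the fewest and is eliminated.
Round 2: Ember 21, Lumen 13, Kestrel 6, Apollo 4. Apollo has the fewest and is eliminated.
Round 3: Ember 21, Lumen 13, Kestrel 10. Kestrel has the fewest and is eliminated.
Round 4: Ember 27, Lumen 17. Ember has a majority.

Iris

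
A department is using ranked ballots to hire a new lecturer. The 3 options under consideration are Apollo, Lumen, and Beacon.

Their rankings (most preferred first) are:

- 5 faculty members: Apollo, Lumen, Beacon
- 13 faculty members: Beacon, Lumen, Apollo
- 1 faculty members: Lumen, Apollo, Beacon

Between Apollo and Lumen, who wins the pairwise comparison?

Ballots ranking Apollo above Lumen: 5.
Ballots ranking Lumen above Apollo: 13+1 = 14.
Lumen wins the head-to-head, 14–5.

Lumen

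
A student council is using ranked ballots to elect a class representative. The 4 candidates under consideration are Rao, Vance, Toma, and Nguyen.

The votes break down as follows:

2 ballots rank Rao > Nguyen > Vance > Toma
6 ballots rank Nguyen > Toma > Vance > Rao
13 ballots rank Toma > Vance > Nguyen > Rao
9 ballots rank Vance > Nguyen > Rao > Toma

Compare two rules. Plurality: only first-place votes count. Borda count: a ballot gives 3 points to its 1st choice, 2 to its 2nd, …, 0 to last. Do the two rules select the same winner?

Plurality first-place counts: Rao 2, Vance 9, Toma 13, Nguyen 6 → Toma.
Borda totals: Rao 15, Vance 61, Toma 51, Nguyen 53 → Vance.
The two rules disagree: plurality picks Toma, Borda picks Vance.

No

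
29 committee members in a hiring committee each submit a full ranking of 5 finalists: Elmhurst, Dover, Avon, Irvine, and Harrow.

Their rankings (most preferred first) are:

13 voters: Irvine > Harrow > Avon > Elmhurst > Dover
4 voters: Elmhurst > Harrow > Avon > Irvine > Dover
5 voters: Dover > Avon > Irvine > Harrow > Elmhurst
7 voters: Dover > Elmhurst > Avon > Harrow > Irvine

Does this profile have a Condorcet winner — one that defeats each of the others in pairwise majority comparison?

Head-to-head results (29 voters total):
Elmhurst vs Dover: Elmhurst wins 17–12.
Elmhurst vs Avon: Avon wins 18–11.
Elmhurst vs Irvine: Irvine wins 18–11.
Elmhurst vs Harrow: Harrow wins 18–11.
Dover vs Avon: Avon wins 17–12.
Dover vs Irvine: Irvine wins 17–12.
Dover vs Harrow: Harrow wins 17–12.
Avon vs Irvine: Avon wins 16–13.
Avon vs Harrow: Harrow wins 17–12.
Irvine vs Harrow: Irvine wins 18–11.
No candidate beats all others: Avon beats Irvine beats Harrow beats Avon, a majority cycle.

No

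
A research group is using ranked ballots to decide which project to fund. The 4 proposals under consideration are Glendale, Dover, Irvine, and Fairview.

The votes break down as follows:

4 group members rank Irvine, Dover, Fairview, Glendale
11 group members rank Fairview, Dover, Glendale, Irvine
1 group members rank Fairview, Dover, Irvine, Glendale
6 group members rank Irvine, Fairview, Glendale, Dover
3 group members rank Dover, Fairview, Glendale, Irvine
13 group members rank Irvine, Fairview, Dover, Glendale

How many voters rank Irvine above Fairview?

23

Ballots ranking Irvine above Fairview: 4+6+13 = 23.
Ballots ranking Fairview above Irvine: 11+1+3 = 15.
So 23 of 38 voters prefer Irvine to Fairview.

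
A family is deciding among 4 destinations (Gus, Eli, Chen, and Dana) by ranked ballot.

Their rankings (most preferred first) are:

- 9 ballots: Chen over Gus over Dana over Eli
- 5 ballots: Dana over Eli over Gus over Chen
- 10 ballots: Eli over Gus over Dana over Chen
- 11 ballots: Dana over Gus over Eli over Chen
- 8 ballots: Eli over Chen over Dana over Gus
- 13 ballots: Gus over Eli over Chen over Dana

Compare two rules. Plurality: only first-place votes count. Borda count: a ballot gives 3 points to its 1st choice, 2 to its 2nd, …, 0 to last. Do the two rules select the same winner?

Plurality first-place counts: Gus 13, Eli 18, Chen 9, Dana 16 → Eli.
Borda totals: Gus 104, Eli 101, Chen 56, Dana 75 → Gus.
The two rules disagree: plurality picks Eli, Borda picks Gus.

No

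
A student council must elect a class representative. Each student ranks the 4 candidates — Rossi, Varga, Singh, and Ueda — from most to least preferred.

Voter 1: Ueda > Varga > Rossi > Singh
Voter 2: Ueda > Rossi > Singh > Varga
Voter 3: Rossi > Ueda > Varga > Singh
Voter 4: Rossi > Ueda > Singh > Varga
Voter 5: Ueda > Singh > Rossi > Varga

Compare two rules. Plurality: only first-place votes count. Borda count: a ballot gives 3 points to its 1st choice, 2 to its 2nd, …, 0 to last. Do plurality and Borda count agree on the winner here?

Yes

Plurality first-place counts: Rossi 2, Varga 0, Singh 0, Ueda 3 → Ueda.
Borda totals: Rossi 10, Varga 3, Singh 4, Ueda 13 → Ueda.
The two rules agree on Ueda.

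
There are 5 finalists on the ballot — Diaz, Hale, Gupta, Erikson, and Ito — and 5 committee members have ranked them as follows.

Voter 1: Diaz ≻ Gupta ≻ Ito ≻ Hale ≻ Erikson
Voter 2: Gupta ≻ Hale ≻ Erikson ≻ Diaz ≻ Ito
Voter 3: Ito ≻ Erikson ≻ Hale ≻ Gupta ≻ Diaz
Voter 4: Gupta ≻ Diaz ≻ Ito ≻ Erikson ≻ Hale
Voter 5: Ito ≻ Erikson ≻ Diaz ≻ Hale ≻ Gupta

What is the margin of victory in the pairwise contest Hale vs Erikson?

1

Ballots ranking Hale above Erikson: 2.
Ballots ranking Erikson above Hale: 3.
Erikson wins 3–2, a margin of 1.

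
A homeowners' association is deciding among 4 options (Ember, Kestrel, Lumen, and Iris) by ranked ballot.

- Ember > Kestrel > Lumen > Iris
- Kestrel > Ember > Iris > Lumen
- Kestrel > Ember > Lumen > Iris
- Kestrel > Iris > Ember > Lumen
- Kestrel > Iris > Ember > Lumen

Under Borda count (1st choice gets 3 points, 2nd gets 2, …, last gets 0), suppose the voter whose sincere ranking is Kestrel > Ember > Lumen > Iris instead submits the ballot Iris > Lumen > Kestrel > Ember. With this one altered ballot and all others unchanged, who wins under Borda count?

Kestrel

Borda totals with the altered ballot: Ember 7, Kestrel 12, Lumen 3, Iris 8.
The winner is unchanged: still Kestrel.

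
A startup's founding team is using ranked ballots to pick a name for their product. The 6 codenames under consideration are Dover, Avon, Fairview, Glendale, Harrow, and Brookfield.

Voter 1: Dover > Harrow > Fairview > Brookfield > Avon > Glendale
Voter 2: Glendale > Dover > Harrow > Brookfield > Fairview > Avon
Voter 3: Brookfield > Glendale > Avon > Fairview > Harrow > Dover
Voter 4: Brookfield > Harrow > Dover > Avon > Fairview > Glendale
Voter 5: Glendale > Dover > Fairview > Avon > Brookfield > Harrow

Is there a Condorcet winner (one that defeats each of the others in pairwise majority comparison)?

No

Head-to-head results (5 voters total):
Dover vs Avon: Dover wins 4–1.
Dover vs Fairview: Dover wins 4–1.
Dover vs Glendale: Glendale wins 3–2.
Dover vs Harrow: Dover wins 3–2.
Dover vs Brookfield: Dover wins 3–2.
Avon vs Fairview: Fairview wins 3–2.
Avon vs Glendale: Glendale wins 3–2.
Avon vs Harrow: Harrow wins 3–2.
Avon vs Brookfield: Brookfield wins 4–1.
Fairview vs Glendale: Glendale wins 3–2.
Fairview vs Harrow: Harrow wins 3–2.
Fairview vs Brookfield: Brookfield wins 3–2.
Glendale vs Harrow: Glendale wins 3–2.
Glendale vs Brookfield: Brookfield wins 3–2.
Harrow vs Brookfield: Brookfield wins 3–2.
No candidate beats all others: Dover beats Brookfield beats Glendale beats Dover, a majority cycle.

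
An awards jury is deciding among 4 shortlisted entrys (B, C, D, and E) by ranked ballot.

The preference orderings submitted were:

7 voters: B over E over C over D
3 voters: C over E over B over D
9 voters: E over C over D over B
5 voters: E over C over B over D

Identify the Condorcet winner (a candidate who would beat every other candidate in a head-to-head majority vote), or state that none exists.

Head-to-head results (24 voters total):
B vs C: C wins 17–7.
B vs D: B wins 15–9.
B vs E: E wins 17–7.
C vs D: C wins 24–0.
C vs E: E wins 21–3.
D vs E: E wins 24–0.
E beats each rival — B (17–7), C (21–3), D (24–0) — so E is the Condorcet winner.

E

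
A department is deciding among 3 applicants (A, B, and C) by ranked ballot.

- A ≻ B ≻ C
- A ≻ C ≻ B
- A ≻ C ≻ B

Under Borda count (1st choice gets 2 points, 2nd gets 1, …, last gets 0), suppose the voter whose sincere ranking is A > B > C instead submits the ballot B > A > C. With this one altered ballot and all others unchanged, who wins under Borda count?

Borda totals with the altered ballot: A 5, B 2, C 2.
The winner is unchanged: still A.

A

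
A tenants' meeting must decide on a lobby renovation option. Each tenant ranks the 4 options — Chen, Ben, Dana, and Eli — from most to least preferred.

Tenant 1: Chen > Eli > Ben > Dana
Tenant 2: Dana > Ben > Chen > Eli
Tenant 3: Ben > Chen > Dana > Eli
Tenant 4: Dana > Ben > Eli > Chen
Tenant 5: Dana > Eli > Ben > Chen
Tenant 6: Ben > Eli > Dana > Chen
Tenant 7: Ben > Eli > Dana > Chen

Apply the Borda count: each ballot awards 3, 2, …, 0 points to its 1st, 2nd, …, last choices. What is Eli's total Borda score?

Borda scores:
  Chen: 3 + 1 + 2 + 0 + 0 + 0 + 0 = 6
  Ben: 1 + 2 + 3 + 2 + 1 + 3 + 3 = 15
  Dana: 0 + 3 + 1 + 3 + 3 + 1 + 1 = 12
  Eli: 2 + 0 + 0 + 1 + 2 + 2 + 2 = 9

9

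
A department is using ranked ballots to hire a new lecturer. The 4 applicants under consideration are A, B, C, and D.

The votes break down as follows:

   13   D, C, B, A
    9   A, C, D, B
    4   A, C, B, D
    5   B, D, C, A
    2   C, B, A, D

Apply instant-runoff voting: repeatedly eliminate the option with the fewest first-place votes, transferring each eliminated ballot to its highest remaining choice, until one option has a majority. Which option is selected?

Round 1: A 13, D 13, B 5, C 2. C has the fewest and is eliminated.
Round 2: A 13, D 13, B 7. B has the fewest and is eliminated.
Round 3: D 18, A 15. D has a majority.

D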